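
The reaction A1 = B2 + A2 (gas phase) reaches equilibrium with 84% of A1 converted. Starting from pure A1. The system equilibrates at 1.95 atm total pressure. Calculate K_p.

K_p = 4.67 atm

Let X = conversion of A1 (basis 1 mol A1); extent of reaction ξ = X.
Moles: n_A1 = 1 − X; n_B2 = X; n_A2 = X.
Summing: n_T = 1 + X.
At X = 0.84: n_A1 = 0.16, n_B2 = 0.84, n_A2 = 0.84, n_T = 1.84.
p_i = (n_i/n_T)·P. K_p = p_B2 p_A2 / (p_A1) = 4.67 atm.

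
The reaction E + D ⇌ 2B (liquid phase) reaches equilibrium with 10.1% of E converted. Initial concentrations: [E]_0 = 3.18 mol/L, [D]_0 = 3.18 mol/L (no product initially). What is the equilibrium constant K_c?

K_c = 0.0505

Let X = conversion of E.
Concentrations: [E] = 3.18 − 3.18X; [D] = 3.18 − 3.18X; [B] = 6.36X.
At X = 0.101: [E] = 2.86, [D] = 2.86, [B] = 0.642.
K_c = [B]^2 / ([E] [D]) = 0.0505.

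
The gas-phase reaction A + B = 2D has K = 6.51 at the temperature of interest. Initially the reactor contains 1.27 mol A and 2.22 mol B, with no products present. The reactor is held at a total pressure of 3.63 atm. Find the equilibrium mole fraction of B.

Take 1.27 mol A as basis and let X be its fractional conversion, so ξ = 1.27X.
Species balance: n_A = 1.27 − 1.27X; n_B = 2.22 − 1.27X; n_D = 2.54X.
n_T stays at 3.49 (no change in mole number).
Mole fractions y_i = n_i/n_T; K = p_D^2 / (p_A p_B) with p_i = y_i·P.
Setting this equal to 6.51 and taking the physical root (0 < X < 1) gives X = 0.706.
Then n_B = 1.32, n_T = 3.49, so y_B = 0.379.

y_B = 0.379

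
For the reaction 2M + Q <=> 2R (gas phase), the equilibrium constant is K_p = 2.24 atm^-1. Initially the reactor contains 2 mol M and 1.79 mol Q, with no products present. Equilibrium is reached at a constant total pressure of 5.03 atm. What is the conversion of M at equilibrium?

X = 0.668

Take 2 mol M as basis and let X be its fractional conversion, so ξ = X.
Species balance: n_M = 2 − 2X; n_Q = 1.79 − X; n_R = 2X.
Total moles n_T = 3.79 − X.
y_i = n_i/n_T, p_i = y_i·P. K_p = p_R^2 / (p_M^2 p_Q).
Substituting and setting equal to 2.24 atm^-1 gives a polynomial in X; the root in (0,1) is X = 0.668.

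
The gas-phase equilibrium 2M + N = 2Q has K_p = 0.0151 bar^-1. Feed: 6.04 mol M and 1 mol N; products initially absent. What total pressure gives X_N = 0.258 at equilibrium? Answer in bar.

Let X = conversion of N (basis 1 mol N); extent of reaction ξ = X.
Species balance: n_M = 6.04 − 2X; n_N = 1 − X; n_Q = 2X.
n_T = Σnᵢ = 7.04 − X.
K_p = p_Q^2 / (p_M^2 p_N) with p_i = (n_i/n_T)·P.
At X = 0.258: the mole-fraction product g(X) = Π y_i^ν_i = 0.07975. Since K_p = g(X)·P^{-1}, P = (g/K_p)^(1/1) = (0.07975/0.0151)^(1/1) = 5.28 bar.

P = 5.28 bar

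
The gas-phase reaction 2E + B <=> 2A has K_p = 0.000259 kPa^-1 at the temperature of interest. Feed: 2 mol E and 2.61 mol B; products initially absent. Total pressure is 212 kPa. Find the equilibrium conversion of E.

X = 0.148

Let X = conversion of E (basis 2 mol E); extent of reaction ξ = X.
Species balance: n_E = 2 − 2X; n_B = 2.61 − X; n_A = 2X.
n_T = Σnᵢ = 4.61 − X.
With p_i = (n_i/n_T)P, K_p = p_A^2 / (p_E^2 p_B).
Setting this equal to 0.000259 kPa^-1 and taking the physical root (0 < X < 1) gives X = 0.148.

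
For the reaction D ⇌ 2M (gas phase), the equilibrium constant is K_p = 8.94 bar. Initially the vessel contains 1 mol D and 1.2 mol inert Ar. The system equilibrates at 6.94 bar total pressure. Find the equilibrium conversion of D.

Basis: 1 mol D initially; let X = conversion of D. Extent ξ = X.
Species balance: n_D = 1 − X; n_M = 2X; n_I = 1.2 (inert).
Summing: n_T = 2.2 + X.
Mole fractions y_i = n_i/n_T; K_p = p_M^2 / (p_D) with p_i = y_i·P.
Equating to 8.94 bar and solving on 0 < X < 1: X = 0.600.

X = 0.600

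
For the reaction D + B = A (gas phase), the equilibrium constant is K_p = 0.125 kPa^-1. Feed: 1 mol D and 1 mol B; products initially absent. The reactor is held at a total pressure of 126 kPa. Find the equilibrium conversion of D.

X = 0.756

Let X = conversion of D (basis 1 mol D); extent of reaction ξ = X.
Species balance: n_D = 1 − X; n_B = 1 − X; n_A = X.
Total moles n_T = 2 − X.
y_i = n_i/n_T, p_i = y_i·P. K_p = p_A / (p_D p_B).
Setting this equal to 0.125 kPa^-1 and taking the physical root (0 < X < 1) gives X = 0.756.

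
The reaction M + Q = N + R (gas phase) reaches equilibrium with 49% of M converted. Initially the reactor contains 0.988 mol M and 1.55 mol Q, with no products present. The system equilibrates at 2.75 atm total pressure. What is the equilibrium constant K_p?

K_p = 0.436

Take 0.988 mol M as basis and let X be its fractional conversion, so ξ = 0.988X.
Mole table: n_M = 0.988 − 0.988X; n_Q = 1.55 − 0.988X; n_N = 0.988X; n_R = 0.988X.
Total moles n_T = 2.54 (Δν = 0, constant).
At X = 0.49: n_M = 0.504, n_Q = 1.07, n_N = 0.484, n_R = 0.484, n_T = 2.54.
p_i = (n_i/n_T)·P. K_p = p_N p_R / (p_M p_Q) = 0.436.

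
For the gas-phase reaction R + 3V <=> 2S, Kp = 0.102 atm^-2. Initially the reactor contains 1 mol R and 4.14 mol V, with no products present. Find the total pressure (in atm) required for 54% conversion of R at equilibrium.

P = 5.06 atm

Basis: 1 mol R initially; let X = conversion of R. Extent ξ = X.
Species balance: n_R = 1 − X; n_V = 4.14 − 3X; n_S = 2X.
Total moles n_T = 5.14 − 2X.
Kp = p_S^2 / (p_R p_V^3) with p_i = (n_i/n_T)·P.
At X = 0.54: the mole-fraction product g(X) = Π y_i^ν_i = 2.612. Since Kp = g(X)·P^{-2}, P = (g/Kp)^(1/2) = (2.612/0.102)^(1/2) = 5.06 atm.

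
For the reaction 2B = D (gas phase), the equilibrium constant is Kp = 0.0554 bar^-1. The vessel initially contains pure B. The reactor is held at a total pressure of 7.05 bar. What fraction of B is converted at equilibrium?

Let X = conversion of B (basis 1 mol B); extent of reaction ξ = 0.5X.
At extent ξ: n_B = 1 − X; n_D = 0.5X.
Total moles n_T = 1 − 0.5X.
y_i = n_i/n_T, p_i = y_i·P. Kp = p_D / (p_B^2).
Equating to 0.0554 bar^-1 and solving on 0 < X < 1: X = 0.375.

X = 0.375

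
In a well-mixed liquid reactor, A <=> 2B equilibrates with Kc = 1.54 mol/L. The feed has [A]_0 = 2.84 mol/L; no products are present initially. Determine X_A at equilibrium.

X = 0.307

Let X = conversion of A; extent ξ = 2.84·X mol/L.
Concentrations: [A] = 2.84 − 2.84X; [B] = 5.68X.
Kc = [B]^2 / ([A]).
Setting equal to 1.54 and solving for X on (0,1) gives X = 0.307.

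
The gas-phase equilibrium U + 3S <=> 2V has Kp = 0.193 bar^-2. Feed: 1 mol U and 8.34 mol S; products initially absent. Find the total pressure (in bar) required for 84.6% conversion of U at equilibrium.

P = 5.37 bar

Take 1 mol U as basis and let X be its fractional conversion, so ξ = X.
At extent ξ: n_U = 1 − X; n_S = 8.34 − 3X; n_V = 2X.
Total moles n_T = 9.34 − 2X.
Kp = p_V^2 / (p_U p_S^3) with p_i = (n_i/n_T)·P.
At X = 0.846: the mole-fraction product g(X) = Π y_i^ν_i = 5.567. Since Kp = g(X)·P^{-2}, P = (g/Kp)^(1/2) = (5.567/0.193)^(1/2) = 5.37 bar.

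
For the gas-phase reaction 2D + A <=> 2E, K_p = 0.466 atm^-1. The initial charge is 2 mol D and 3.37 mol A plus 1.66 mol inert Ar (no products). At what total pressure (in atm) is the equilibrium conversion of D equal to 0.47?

Take 2 mol D as basis and let X be its fractional conversion, so ξ = X.
Moles: n_D = 2 − 2X; n_A = 3.37 − X; n_E = 2X; n_I = 1.66 (inert).
Total moles n_T = 7.03 − X.
K_p = p_E^2 / (p_D^2 p_A) with p_i = (n_i/n_T)·P.
At X = 0.47: the mole-fraction product g(X) = Π y_i^ν_i = 1.779. Since K_p = g(X)·P^{-1}, P = (g/K_p)^(1/1) = (1.779/0.466)^(1/1) = 3.82 atm.

P = 3.82 atm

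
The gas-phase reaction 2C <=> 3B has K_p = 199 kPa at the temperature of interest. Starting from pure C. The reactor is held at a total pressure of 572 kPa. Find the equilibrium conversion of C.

Let X = conversion of C (basis 1 mol C); extent of reaction ξ = 0.5X.
Mole table: n_C = 1 − X; n_B = 1.5X.
Total moles n_T = 1 + 0.5X.
Mole fractions y_i = n_i/n_T; K_p = p_B^3 / (p_C^2) with p_i = y_i·P.
This yields a degree-3 equation in X; solving on (0,1), X = 0.366.

X = 0.366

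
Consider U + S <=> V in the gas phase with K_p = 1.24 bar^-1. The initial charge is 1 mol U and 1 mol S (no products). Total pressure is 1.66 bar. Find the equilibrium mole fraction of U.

Let X = conversion of U (basis 1 mol U); extent of reaction ξ = X.
Moles: n_U = 1 − X; n_S = 1 − X; n_V = X.
n_T = Σnᵢ = 2 − X.
y_i = n_i/n_T, p_i = y_i·P. K_p = p_V / (p_U p_S).
Equating to 1.24 bar^-1 and solving on 0 < X < 1: X = 0.428.
Then n_U = 0.572, n_T = 1.57, so y_U = 0.364.

y_U = 0.364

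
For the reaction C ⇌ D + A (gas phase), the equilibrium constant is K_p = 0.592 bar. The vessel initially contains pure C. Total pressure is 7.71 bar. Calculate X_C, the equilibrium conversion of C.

Let X = conversion of C (basis 1 mol C); extent of reaction ξ = X.
At extent ξ: n_C = 1 − X; n_D = X; n_A = X.
n_T = Σnᵢ = 1 + X.
y_i = n_i/n_T, p_i = y_i·P. K_p = p_D p_A / (p_C).
Substituting and setting equal to 0.592 bar gives a polynomial in X; the root in (0,1) is X = 0.267.

X = 0.267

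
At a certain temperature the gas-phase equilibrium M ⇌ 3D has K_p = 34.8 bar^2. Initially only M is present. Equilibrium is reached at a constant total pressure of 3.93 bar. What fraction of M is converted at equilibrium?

Take 1 mol M as basis and let X be its fractional conversion, so ξ = X.
Mole table: n_M = 1 − X; n_D = 3X.
n_T = Σnᵢ = 1 + 2X.
Mole fractions y_i = n_i/n_T; K_p = p_D^3 / (p_M) with p_i = y_i·P.
This yields a degree-3 equation in X; solving on (0,1), X = 0.549.

X = 0.549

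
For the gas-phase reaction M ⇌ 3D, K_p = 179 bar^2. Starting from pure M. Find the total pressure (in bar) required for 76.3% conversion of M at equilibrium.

P = 4.75 bar

Let X = conversion of M (basis 1 mol M); extent of reaction ξ = X.
Species balance: n_M = 1 − X; n_D = 3X.
Total moles n_T = 1 + 2X.
K_p = p_D^3 / (p_M) with p_i = (n_i/n_T)·P.
At X = 0.763: the mole-fraction product g(X) = Π y_i^ν_i = 7.931. Since K_p = g(X)·P^{2}, P = (K_p/g)^(1/2) = (179/7.931)^(1/2) = 4.75 bar.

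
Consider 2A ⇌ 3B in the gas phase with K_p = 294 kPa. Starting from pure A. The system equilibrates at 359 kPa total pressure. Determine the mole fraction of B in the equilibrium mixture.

y_B = 0.550

Let X = conversion of A (basis 1 mol A); extent of reaction ξ = 0.5X.
Mole table: n_A = 1 − X; n_B = 1.5X.
Total moles n_T = 1 + 0.5X.
y_i = n_i/n_T, p_i = y_i·P. K_p = p_B^3 / (p_A^2).
Equating to 294 kPa and solving on 0 < X < 1: X = 0.449.
Then n_B = 0.673, n_T = 1.22, so y_B = 0.550.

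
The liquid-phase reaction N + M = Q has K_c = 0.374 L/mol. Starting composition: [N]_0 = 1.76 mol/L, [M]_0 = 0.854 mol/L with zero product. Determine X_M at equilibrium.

Let X = conversion of M; extent ξ = 0.854·X mol/L.
Concentrations: [N] = 1.76 − 0.854X; [M] = 0.854 − 0.854X; [Q] = 0.854X.
K_c = [Q] / ([N] [M]).
This equals 0.374 at X = 0.353 (the root in 0 < X < 1).

X = 0.353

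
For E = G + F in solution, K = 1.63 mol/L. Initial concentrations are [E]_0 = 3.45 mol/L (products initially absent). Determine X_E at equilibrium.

X = 0.491

Let X = conversion of E; extent ξ = 3.45·X mol/L.
Concentrations: [E] = 3.45 − 3.45X; [G] = 3.45X; [F] = 3.45X.
K = [G] [F] / ([E]).
Solving K = 1.63 for X ∈ (0,1): X = 0.491.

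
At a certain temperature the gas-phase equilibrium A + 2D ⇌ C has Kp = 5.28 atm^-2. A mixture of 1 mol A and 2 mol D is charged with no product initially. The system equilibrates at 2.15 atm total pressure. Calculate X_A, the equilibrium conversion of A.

Let X = conversion of A (basis 1 mol A); extent of reaction ξ = X.
Species balance: n_A = 1 − X; n_D = 2 − 2X; n_C = X.
Total moles n_T = 3 − 2X.
With p_i = (n_i/n_T)P, Kp = p_C / (p_A p_D^2).
Setting this equal to 5.28 atm^-2 and taking the physical root (0 < X < 1) gives X = 0.740.

X = 0.740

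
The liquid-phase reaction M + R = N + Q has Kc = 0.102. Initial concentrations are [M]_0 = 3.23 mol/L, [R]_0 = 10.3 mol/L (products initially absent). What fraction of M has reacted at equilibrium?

X = 0.409

Let X = conversion of M; extent ξ = 3.23·X mol/L.
Concentrations: [M] = 3.23 − 3.23X; [R] = 10.3 − 3.23X; [N] = 3.23X; [Q] = 3.23X.
Kc = [N] [Q] / ([M] [R]).
Equating to 0.102: the physical root is X = 0.409.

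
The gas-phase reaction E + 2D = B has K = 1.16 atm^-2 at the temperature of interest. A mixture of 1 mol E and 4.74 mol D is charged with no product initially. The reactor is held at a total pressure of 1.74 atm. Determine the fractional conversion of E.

Let X = conversion of E (basis 1 mol E); extent of reaction ξ = X.
Species balance: n_E = 1 − X; n_D = 4.74 − 2X; n_B = X.
n_T = Σnᵢ = 5.74 − 2X.
y_i = n_i/n_T, p_i = y_i·P. K = p_B / (p_E p_D^2).
This yields a degree-3 equation in X; solving on (0,1), X = 0.677.

X = 0.677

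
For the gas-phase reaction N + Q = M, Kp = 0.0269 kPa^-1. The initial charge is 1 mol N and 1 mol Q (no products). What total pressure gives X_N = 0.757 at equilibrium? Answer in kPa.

P = 592 kPa

Let X = conversion of N (basis 1 mol N); extent of reaction ξ = X.
Moles: n_N = 1 − X; n_Q = 1 − X; n_M = X.
Summing: n_T = 2 − X.
Kp = p_M / (p_N p_Q) with p_i = (n_i/n_T)·P.
At X = 0.757: the mole-fraction product g(X) = Π y_i^ν_i = 15.94. Since Kp = g(X)·P^{-1}, P = (g/Kp)^(1/1) = (15.94/0.0269)^(1/1) = 592 kPa.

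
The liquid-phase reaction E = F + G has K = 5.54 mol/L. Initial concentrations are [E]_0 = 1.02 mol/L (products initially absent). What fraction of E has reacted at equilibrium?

Let X = conversion of E; extent ξ = 1.02·X mol/L.
Concentrations: [E] = 1.02 − 1.02X; [F] = 1.02X; [G] = 1.02X.
K = [F] [G] / ([E]).
Equating to 5.54 mol/L: the physical root is X = 0.863.

X = 0.863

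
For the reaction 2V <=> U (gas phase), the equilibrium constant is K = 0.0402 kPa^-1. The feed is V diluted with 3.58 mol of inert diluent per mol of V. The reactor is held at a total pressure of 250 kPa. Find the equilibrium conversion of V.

X = 0.633

Let X = conversion of V (basis 1 mol V); extent of reaction ξ = 0.5X.
Mole table: n_V = 1 − X; n_U = 0.5X; n_I = 3.58 (inert).
Summing: n_T = 4.58 − 0.5X.
With p_i = (n_i/n_T)P, K = p_U / (p_V^2).
Setting this equal to 0.0402 kPa^-1 and taking the physical root (0 < X < 1) gives X = 0.633.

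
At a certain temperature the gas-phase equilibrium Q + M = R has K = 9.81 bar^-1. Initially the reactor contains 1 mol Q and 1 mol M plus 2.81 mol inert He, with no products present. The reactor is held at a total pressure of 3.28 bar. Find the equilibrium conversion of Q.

X = 0.701

Take 1 mol Q as basis and let X be its fractional conversion, so ξ = X.
Moles: n_Q = 1 − X; n_M = 1 − X; n_R = X; n_I = 2.81 (inert).
Total moles n_T = 4.81 − X.
y_i = n_i/n_T, p_i = y_i·P. K = p_R / (p_Q p_M).
Setting this equal to 9.81 bar^-1 and taking the physical root (0 < X < 1) gives X = 0.701.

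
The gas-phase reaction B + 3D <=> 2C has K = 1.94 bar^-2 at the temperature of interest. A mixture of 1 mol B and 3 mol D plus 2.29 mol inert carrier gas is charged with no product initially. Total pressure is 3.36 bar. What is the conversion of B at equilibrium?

Take 1 mol B as basis and let X be its fractional conversion, so ξ = X.
Species balance: n_B = 1 − X; n_D = 3 − 3X; n_C = 2X; n_I = 2.29 (inert).
Total moles n_T = 6.29 − 2X.
y_i = n_i/n_T, p_i = y_i·P. K = p_C^2 / (p_B p_D^3).
Setting this equal to 1.94 bar^-2 and taking the physical root (0 < X < 1) gives X = 0.525.

X = 0.525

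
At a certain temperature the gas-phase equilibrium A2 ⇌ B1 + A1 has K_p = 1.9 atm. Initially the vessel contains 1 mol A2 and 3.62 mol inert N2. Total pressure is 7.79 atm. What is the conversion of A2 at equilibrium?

Take 1 mol A2 as basis and let X be its fractional conversion, so ξ = X.
At extent ξ: n_A2 = 1 − X; n_B1 = X; n_A1 = X; n_I = 3.62 (inert).
Total moles n_T = 4.62 + X.
y_i = n_i/n_T, p_i = y_i·P. K_p = p_B1 p_A1 / (p_A2).
Equating to 1.9 atm and solving on 0 < X < 1: X = 0.661.

X = 0.661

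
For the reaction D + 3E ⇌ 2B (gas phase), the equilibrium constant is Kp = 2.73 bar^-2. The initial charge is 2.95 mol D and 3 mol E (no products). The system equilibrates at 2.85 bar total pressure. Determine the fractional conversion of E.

Basis: 3 mol E initially; let X = conversion of E. Extent ξ = X.
At extent ξ: n_D = 2.95 − X; n_E = 3 − 3X; n_B = 2X.
Summing: n_T = 5.95 − 2X.
y_i = n_i/n_T, p_i = y_i·P. Kp = p_B^2 / (p_D p_E^3).
Setting this equal to 2.73 bar^-2 and taking the physical root (0 < X < 1) gives X = 0.691.

X = 0.691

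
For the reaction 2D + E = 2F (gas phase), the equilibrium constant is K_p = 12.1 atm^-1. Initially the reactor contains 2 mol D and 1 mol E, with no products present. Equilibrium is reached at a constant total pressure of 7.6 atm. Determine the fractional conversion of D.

X = 0.759

Take 2 mol D as basis and let X be its fractional conversion, so ξ = X.
At extent ξ: n_D = 2 − 2X; n_E = 1 − X; n_F = 2X.
Summing: n_T = 3 − X.
With p_i = (n_i/n_T)P, K_p = p_F^2 / (p_D^2 p_E).
Equating to 12.1 atm^-1 and solving on 0 < X < 1: X = 0.759.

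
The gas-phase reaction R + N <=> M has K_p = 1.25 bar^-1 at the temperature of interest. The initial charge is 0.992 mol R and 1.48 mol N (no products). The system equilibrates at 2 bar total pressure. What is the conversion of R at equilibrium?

Let X = conversion of R (basis 0.992 mol R); extent of reaction ξ = 0.992X.
Moles: n_R = 0.992 − 0.992X; n_N = 1.48 − 0.992X; n_M = 0.992X.
Summing: n_T = 2.47 − 0.992X.
With p_i = (n_i/n_T)P, K_p = p_M / (p_R p_N).
Setting this equal to 1.25 bar^-1 and taking the physical root (0 < X < 1) gives X = 0.548.

X = 0.548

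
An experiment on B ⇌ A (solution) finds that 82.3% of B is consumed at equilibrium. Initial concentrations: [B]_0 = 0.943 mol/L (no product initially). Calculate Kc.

Kc = 4.65

Let X = conversion of B.
Concentrations: [B] = 0.943 − 0.943X; [A] = 0.943X.
At X = 0.823: [B] = 0.167, [A] = 0.776.
Kc = [A] / ([B]) = 4.65.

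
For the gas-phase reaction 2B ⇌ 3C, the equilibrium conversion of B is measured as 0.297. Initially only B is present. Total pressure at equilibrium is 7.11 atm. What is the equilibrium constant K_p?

K_p = 1.11 atm

Take 1 mol B as basis and let X be its fractional conversion, so ξ = 0.5X.
Mole table: n_B = 1 − X; n_C = 1.5X.
Total moles n_T = 1 + 0.5X.
At X = 0.297: n_B = 0.703, n_C = 0.446, n_T = 1.15.
p_i = (n_i/n_T)·P. K_p = p_C^3 / (p_B^2) = 1.11 atm.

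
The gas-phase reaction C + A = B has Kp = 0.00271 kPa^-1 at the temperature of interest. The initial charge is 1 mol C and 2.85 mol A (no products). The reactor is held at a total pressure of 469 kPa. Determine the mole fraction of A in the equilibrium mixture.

Basis: 1 mol C initially; let X = conversion of C. Extent ξ = X.
Species balance: n_C = 1 − X; n_A = 2.85 − X; n_B = X.
Total moles n_T = 3.85 − X.
y_i = n_i/n_T, p_i = y_i·P. Kp = p_B / (p_C p_A).
Setting this equal to 0.00271 kPa^-1 and taking the physical root (0 < X < 1) gives X = 0.472.
Then n_A = 2.38, n_T = 3.38, so y_A = 0.704.

y_A = 0.704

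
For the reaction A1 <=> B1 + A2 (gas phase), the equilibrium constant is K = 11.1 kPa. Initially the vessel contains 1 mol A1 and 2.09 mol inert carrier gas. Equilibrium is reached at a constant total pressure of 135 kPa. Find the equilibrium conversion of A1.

Let X = conversion of A1 (basis 1 mol A1); extent of reaction ξ = X.
At extent ξ: n_A1 = 1 − X; n_B1 = X; n_A2 = X; n_I = 2.09 (inert).
Summing: n_T = 3.09 + X.
y_i = n_i/n_T, p_i = y_i·P. K = p_B1 p_A2 / (p_A1).
Setting this equal to 11.1 kPa and taking the physical root (0 < X < 1) gives X = 0.412.

X = 0.412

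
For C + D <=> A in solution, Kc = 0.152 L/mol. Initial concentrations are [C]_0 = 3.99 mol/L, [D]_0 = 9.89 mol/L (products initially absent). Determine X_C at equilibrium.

Let X = conversion of C; extent ξ = 3.99·X mol/L.
Concentrations: [C] = 3.99 − 3.99X; [D] = 9.89 − 3.99X; [A] = 3.99X.
Kc = [A] / ([C] [D]).
Equating to 0.152 L/mol: the physical root is X = 0.540.

X = 0.540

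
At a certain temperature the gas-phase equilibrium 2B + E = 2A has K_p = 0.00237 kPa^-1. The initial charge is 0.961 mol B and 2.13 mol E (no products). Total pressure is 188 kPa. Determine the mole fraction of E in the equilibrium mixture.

y_E = 0.671

Let X = conversion of B (basis 0.961 mol B); extent of reaction ξ = 0.48X.
Species balance: n_B = 0.961 − 0.961X; n_E = 2.13 − 0.48X; n_A = 0.961X.
Total moles n_T = 3.09 − 0.48X.
y_i = n_i/n_T, p_i = y_i·P. K_p = p_A^2 / (p_B^2 p_E).
Equating to 0.00237 kPa^-1 and solving on 0 < X < 1: X = 0.353.
Then n_E = 1.96, n_T = 2.92, so y_E = 0.671.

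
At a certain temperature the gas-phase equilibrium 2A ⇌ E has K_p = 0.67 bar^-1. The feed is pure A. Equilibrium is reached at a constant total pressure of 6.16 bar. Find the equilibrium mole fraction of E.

Let X = conversion of A (basis 1 mol A); extent of reaction ξ = 0.5X.
At extent ξ: n_A = 1 − X; n_E = 0.5X.
Summing: n_T = 1 − 0.5X.
y_i = n_i/n_T, p_i = y_i·P. K_p = p_E / (p_A^2).
This yields a degree-2 equation in X; solving on (0,1), X = 0.761.
Then n_E = 0.381, n_T = 0.619, so y_E = 0.614.

y_E = 0.614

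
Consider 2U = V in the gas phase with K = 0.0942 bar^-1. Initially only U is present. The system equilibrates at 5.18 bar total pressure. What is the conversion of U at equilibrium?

X = 0.418

Let X = conversion of U (basis 1 mol U); extent of reaction ξ = 0.5X.
At extent ξ: n_U = 1 − X; n_V = 0.5X.
n_T = Σnᵢ = 1 − 0.5X.
Mole fractions y_i = n_i/n_T; K = p_V / (p_U^2) with p_i = y_i·P.
This yields a degree-2 equation in X; solving on (0,1), X = 0.418.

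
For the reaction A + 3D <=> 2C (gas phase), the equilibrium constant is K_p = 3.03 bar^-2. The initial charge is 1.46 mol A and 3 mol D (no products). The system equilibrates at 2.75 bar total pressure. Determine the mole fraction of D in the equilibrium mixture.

Take 3 mol D as basis and let X be its fractional conversion, so ξ = X.
Species balance: n_A = 1.46 − X; n_D = 3 − 3X; n_C = 2X.
Summing: n_T = 4.46 − 2X.
With p_i = (n_i/n_T)P, K_p = p_C^2 / (p_A p_D^3).
This yields a degree-4 equation in X; solving on (0,1), X = 0.670.
Then n_D = 0.989, n_T = 3.12, so y_D = 0.317.

y_D = 0.317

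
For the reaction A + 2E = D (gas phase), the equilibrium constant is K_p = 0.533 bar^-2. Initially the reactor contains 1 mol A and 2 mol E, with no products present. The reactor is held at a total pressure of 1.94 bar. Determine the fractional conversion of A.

X = 0.381

Take 1 mol A as basis and let X be its fractional conversion, so ξ = X.
Moles: n_A = 1 − X; n_E = 2 − 2X; n_D = X.
Summing: n_T = 3 − 2X.
Mole fractions y_i = n_i/n_T; K_p = p_D / (p_A p_E^2) with p_i = y_i·P.
Substituting and setting equal to 0.533 bar^-2 gives a polynomial in X; the root in (0,1) is X = 0.381.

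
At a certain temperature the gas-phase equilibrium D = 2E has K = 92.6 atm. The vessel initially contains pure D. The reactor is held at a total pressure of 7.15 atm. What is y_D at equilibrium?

y_D = 0.067

Let X = conversion of D (basis 1 mol D); extent of reaction ξ = X.
Moles: n_D = 1 − X; n_E = 2X.
Total moles n_T = 1 + X.
With p_i = (n_i/n_T)P, K = p_E^2 / (p_D).
Equating to 92.6 atm and solving on 0 < X < 1: X = 0.874.
Then n_D = 0.126, n_T = 1.87, so y_D = 0.067.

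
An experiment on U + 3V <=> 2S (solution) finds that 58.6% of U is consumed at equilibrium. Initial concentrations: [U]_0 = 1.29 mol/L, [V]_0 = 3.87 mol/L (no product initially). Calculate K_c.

Let X = conversion of U.
Concentrations: [U] = 1.29 − 1.29X; [V] = 3.87 − 3.87X; [S] = 2.58X.
At X = 0.586: [U] = 0.534, [V] = 1.6, [S] = 1.51.
K_c = [S]^2 / ([U] [V]^3) = 1.04 (mol/L)^-2.

K_c = 1.04 (mol/L)^-2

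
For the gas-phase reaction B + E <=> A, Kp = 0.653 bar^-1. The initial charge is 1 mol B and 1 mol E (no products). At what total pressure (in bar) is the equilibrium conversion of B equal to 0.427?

P = 3.13 bar

Basis: 1 mol B initially; let X = conversion of B. Extent ξ = X.
Mole table: n_B = 1 − X; n_E = 1 − X; n_A = X.
Total moles n_T = 2 − X.
Kp = p_A / (p_B p_E) with p_i = (n_i/n_T)·P.
At X = 0.427: the mole-fraction product g(X) = Π y_i^ν_i = 2.046. Since Kp = g(X)·P^{-1}, P = (g/Kp)^(1/1) = (2.046/0.653)^(1/1) = 3.13 bar.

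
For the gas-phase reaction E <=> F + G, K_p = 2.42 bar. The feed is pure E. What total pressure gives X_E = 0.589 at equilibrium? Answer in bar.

P = 4.56 bar

Let X = conversion of E (basis 1 mol E); extent of reaction ξ = X.
Mole table: n_E = 1 − X; n_F = X; n_G = X.
Summing: n_T = 1 + X.
K_p = p_F p_G / (p_E) with p_i = (n_i/n_T)·P.
At X = 0.589: the mole-fraction product g(X) = Π y_i^ν_i = 0.5312. Since K_p = g(X)·P^{1}, P = (K_p/g)^(1/1) = (2.42/0.5312)^(1/1) = 4.56 bar.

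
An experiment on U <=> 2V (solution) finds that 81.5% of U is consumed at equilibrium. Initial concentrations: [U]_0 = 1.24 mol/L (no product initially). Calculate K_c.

K_c = 17.8 mol/L

Let X = conversion of U.
Concentrations: [U] = 1.24 − 1.24X; [V] = 2.48X.
At X = 0.815: [U] = 0.229, [V] = 2.02.
K_c = [V]^2 / ([U]) = 17.8 mol/L.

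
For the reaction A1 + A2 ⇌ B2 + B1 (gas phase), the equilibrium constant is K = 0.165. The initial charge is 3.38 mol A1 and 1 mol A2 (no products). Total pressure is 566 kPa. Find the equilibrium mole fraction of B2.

y_B2 = 0.112

Take 1 mol A2 as basis and let X be its fractional conversion, so ξ = X.
Moles: n_A1 = 3.38 − X; n_A2 = 1 − X; n_B2 = X; n_B1 = X.
n_T stays at 4.38 (no change in mole number).
y_i = n_i/n_T, p_i = y_i·P. K = p_B2 p_B1 / (p_A1 p_A2).
Substituting and setting equal to 0.165 gives a polynomial in X; the root in (0,1) is X = 0.492.
Then n_B2 = 0.492, n_T = 4.38, so y_B2 = 0.112.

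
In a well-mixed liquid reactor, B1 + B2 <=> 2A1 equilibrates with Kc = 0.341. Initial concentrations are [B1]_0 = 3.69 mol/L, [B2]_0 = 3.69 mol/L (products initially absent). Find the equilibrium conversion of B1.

Let X = conversion of B1; extent ξ = 3.69·X mol/L.
Concentrations: [B1] = 3.69 − 3.69X; [B2] = 3.69 − 3.69X; [A1] = 7.38X.
Kc = [A1]^2 / ([B1] [B2]).
Solving Kc = 0.341 for X ∈ (0,1): X = 0.226.

X = 0.226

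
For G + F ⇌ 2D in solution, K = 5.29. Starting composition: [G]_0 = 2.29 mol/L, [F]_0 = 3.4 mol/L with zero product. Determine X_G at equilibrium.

Let X = conversion of G; extent ξ = 2.29·X mol/L.
Concentrations: [G] = 2.29 − 2.29X; [F] = 3.4 − 2.29X; [D] = 4.58X.
K = [D]^2 / ([G] [F]).
This equals 5.29 at X = 0.637 (the root in 0 < X < 1).

X = 0.637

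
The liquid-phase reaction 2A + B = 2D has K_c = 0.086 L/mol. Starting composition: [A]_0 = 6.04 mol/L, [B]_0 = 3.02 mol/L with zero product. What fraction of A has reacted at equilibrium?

Let X = conversion of A; extent ξ = 6.04X/2 mol/L.
Concentrations: [A] = 6.04 − 6.04X; [B] = 3.02 − 3.02X; [D] = 6.04X.
K_c = [D]^2 / ([A]^2 [B]).
Solving K_c = 0.086 for X ∈ (0,1): X = 0.299.

X = 0.299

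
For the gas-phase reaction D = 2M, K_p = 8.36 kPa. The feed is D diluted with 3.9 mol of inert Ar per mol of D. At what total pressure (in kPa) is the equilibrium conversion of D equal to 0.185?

Take 1 mol D as basis and let X be its fractional conversion, so ξ = X.
Mole table: n_D = 1 − X; n_M = 2X; n_I = 3.9 (inert).
Summing: n_T = 4.9 + X.
K_p = p_M^2 / (p_D) with p_i = (n_i/n_T)·P.
At X = 0.185: the mole-fraction product g(X) = Π y_i^ν_i = 0.03303. Since K_p = g(X)·P^{1}, P = (K_p/g)^(1/1) = (8.36/0.03303)^(1/1) = 253 kPa.

P = 253 kPa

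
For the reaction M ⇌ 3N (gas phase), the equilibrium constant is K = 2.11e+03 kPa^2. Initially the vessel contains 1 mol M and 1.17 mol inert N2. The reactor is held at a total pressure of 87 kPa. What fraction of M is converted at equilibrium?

Let X = conversion of M (basis 1 mol M); extent of reaction ξ = X.
Mole table: n_M = 1 − X; n_N = 3X; n_I = 1.17 (inert).
Summing: n_T = 2.17 + 2X.
With p_i = (n_i/n_T)P, K = p_N^3 / (p_M).
This yields a degree-3 equation in X; solving on (0,1), X = 0.380.

X = 0.380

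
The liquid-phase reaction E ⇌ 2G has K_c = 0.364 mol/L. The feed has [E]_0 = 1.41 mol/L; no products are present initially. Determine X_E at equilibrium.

Let X = conversion of E; extent ξ = 1.41·X mol/L.
Concentrations: [E] = 1.41 − 1.41X; [G] = 2.82X.
K_c = [G]^2 / ([E]).
Equating to 0.364 mol/L: the physical root is X = 0.224.

X = 0.224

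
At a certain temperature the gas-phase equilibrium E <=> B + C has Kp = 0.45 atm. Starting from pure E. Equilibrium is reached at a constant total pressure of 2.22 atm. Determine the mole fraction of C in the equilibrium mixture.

Take 1 mol E as basis and let X be its fractional conversion, so ξ = X.
Mole table: n_E = 1 − X; n_B = X; n_C = X.
n_T = Σnᵢ = 1 + X.
Mole fractions y_i = n_i/n_T; Kp = p_B p_C / (p_E) with p_i = y_i·P.
Setting this equal to 0.45 atm and taking the physical root (0 < X < 1) gives X = 0.411.
Then n_C = 0.411, n_T = 1.41, so y_C = 0.291.

y_C = 0.291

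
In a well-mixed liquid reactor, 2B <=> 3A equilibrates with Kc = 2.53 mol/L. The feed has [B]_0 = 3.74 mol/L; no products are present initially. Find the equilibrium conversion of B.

X = 0.411

Let X = conversion of B; extent ξ = 3.74X/2 mol/L.
Concentrations: [B] = 3.74 − 3.74X; [A] = 5.61X.
Kc = [A]^3 / ([B]^2).
This equals 2.53 at X = 0.411 (the root in 0 < X < 1).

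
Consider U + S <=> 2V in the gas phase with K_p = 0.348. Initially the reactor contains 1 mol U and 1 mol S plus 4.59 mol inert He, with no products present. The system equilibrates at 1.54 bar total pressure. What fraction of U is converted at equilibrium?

Basis: 1 mol U initially; let X = conversion of U. Extent ξ = X.
Moles: n_U = 1 − X; n_S = 1 − X; n_V = 2X; n_I = 4.59 (inert).
Total moles n_T = 6.59 (Δν = 0, constant).
y_i = n_i/n_T, p_i = y_i·P. K_p = p_V^2 / (p_U p_S).
This yields a degree-2 equation in X; solving on (0,1), X = 0.228.

X = 0.228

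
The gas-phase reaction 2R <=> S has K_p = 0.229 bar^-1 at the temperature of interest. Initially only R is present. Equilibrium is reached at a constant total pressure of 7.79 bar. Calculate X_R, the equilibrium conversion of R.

Take 1 mol R as basis and let X be its fractional conversion, so ξ = 0.5X.
Mole table: n_R = 1 − X; n_S = 0.5X.
Total moles n_T = 1 − 0.5X.
Mole fractions y_i = n_i/n_T; K_p = p_S / (p_R^2) with p_i = y_i·P.
This yields a degree-2 equation in X; solving on (0,1), X = 0.649.

X = 0.649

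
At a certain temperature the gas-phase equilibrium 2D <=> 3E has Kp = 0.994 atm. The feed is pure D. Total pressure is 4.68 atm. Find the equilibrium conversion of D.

Let X = conversion of D (basis 1 mol D); extent of reaction ξ = 0.5X.
Moles: n_D = 1 − X; n_E = 1.5X.
Summing: n_T = 1 + 0.5X.
y_i = n_i/n_T, p_i = y_i·P. Kp = p_E^3 / (p_D^2).
This yields a degree-3 equation in X; solving on (0,1), X = 0.323.

X = 0.323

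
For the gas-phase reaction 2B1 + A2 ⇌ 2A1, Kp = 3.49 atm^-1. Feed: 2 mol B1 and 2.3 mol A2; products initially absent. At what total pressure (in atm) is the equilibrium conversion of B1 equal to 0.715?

P = 4.08 atm

Take 2 mol B1 as basis and let X be its fractional conversion, so ξ = X.
Moles: n_B1 = 2 − 2X; n_A2 = 2.3 − X; n_A1 = 2X.
Summing: n_T = 4.3 − X.
Kp = p_A1^2 / (p_B1^2 p_A2) with p_i = (n_i/n_T)·P.
At X = 0.715: the mole-fraction product g(X) = Π y_i^ν_i = 14.24. Since Kp = g(X)·P^{-1}, P = (g/Kp)^(1/1) = (14.24/3.49)^(1/1) = 4.08 atm.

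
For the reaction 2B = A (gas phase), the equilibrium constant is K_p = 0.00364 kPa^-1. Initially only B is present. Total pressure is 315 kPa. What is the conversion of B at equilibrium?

X = 0.577

Take 1 mol B as basis and let X be its fractional conversion, so ξ = 0.5X.
Species balance: n_B = 1 − X; n_A = 0.5X.
n_T = Σnᵢ = 1 − 0.5X.
y_i = n_i/n_T, p_i = y_i·P. K_p = p_A / (p_B^2).
Equating to 0.00364 kPa^-1 and solving on 0 < X < 1: X = 0.577.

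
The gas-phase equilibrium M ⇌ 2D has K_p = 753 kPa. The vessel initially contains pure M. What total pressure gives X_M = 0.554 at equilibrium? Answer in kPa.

P = 425 kPa

Basis: 1 mol M initially; let X = conversion of M. Extent ξ = X.
At extent ξ: n_M = 1 − X; n_D = 2X.
Total moles n_T = 1 + X.
K_p = p_D^2 / (p_M) with p_i = (n_i/n_T)·P.
At X = 0.554: the mole-fraction product g(X) = Π y_i^ν_i = 1.771. Since K_p = g(X)·P^{1}, P = (K_p/g)^(1/1) = (753/1.771)^(1/1) = 425 kPa.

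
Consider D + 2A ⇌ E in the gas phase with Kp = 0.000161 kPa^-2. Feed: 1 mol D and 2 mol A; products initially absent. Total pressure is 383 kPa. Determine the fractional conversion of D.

X = 0.737

Basis: 1 mol D initially; let X = conversion of D. Extent ξ = X.
At extent ξ: n_D = 1 − X; n_A = 2 − 2X; n_E = X.
Total moles n_T = 3 − 2X.
With p_i = (n_i/n_T)P, Kp = p_E / (p_D p_A^2).
This yields a degree-3 equation in X; solving on (0,1), X = 0.737.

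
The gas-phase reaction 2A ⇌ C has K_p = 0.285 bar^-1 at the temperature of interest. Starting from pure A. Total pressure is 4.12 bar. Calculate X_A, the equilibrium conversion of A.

Let X = conversion of A (basis 1 mol A); extent of reaction ξ = 0.5X.
Moles: n_A = 1 − X; n_C = 0.5X.
Summing: n_T = 1 − 0.5X.
With p_i = (n_i/n_T)P, K_p = p_C / (p_A^2).
Substituting and setting equal to 0.285 bar^-1 gives a polynomial in X; the root in (0,1) is X = 0.581.

X = 0.581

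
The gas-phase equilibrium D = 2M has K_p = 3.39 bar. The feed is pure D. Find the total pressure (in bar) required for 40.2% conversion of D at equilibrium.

P = 4.4 bar

Let X = conversion of D (basis 1 mol D); extent of reaction ξ = X.
Moles: n_D = 1 − X; n_M = 2X.
n_T = Σnᵢ = 1 + X.
K_p = p_M^2 / (p_D) with p_i = (n_i/n_T)·P.
At X = 0.402: the mole-fraction product g(X) = Π y_i^ν_i = 0.771. Since K_p = g(X)·P^{1}, P = (K_p/g)^(1/1) = (3.39/0.771)^(1/1) = 4.4 bar.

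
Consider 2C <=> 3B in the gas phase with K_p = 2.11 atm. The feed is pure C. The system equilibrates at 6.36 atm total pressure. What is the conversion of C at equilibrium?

X = 0.362

Let X = conversion of C (basis 1 mol C); extent of reaction ξ = 0.5X.
Species balance: n_C = 1 − X; n_B = 1.5X.
Summing: n_T = 1 + 0.5X.
y_i = n_i/n_T, p_i = y_i·P. K_p = p_B^3 / (p_C^2).
Setting this equal to 2.11 atm and taking the physical root (0 < X < 1) gives X = 0.362.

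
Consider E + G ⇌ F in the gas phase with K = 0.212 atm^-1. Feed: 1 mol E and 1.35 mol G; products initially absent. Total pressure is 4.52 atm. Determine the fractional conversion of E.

X = 0.326

Basis: 1 mol E initially; let X = conversion of E. Extent ξ = X.
At extent ξ: n_E = 1 − X; n_G = 1.35 − X; n_F = X.
n_T = Σnᵢ = 2.35 − X.
Mole fractions y_i = n_i/n_T; K = p_F / (p_E p_G) with p_i = y_i·P.
Substituting and setting equal to 0.212 atm^-1 gives a polynomial in X; the root in (0,1) is X = 0.326.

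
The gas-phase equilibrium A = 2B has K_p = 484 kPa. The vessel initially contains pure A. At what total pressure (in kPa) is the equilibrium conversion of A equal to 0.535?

P = 302 kPa

Basis: 1 mol A initially; let X = conversion of A. Extent ξ = X.
Moles: n_A = 1 − X; n_B = 2X.
Summing: n_T = 1 + X.
K_p = p_B^2 / (p_A) with p_i = (n_i/n_T)·P.
At X = 0.535: the mole-fraction product g(X) = Π y_i^ν_i = 1.604. Since K_p = g(X)·P^{1}, P = (K_p/g)^(1/1) = (484/1.604)^(1/1) = 302 kPa.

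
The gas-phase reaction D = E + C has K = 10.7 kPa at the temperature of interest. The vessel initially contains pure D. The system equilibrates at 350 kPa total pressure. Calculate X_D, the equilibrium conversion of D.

X = 0.172

Basis: 1 mol D initially; let X = conversion of D. Extent ξ = X.
Mole table: n_D = 1 − X; n_E = X; n_C = X.
n_T = Σnᵢ = 1 + X.
y_i = n_i/n_T, p_i = y_i·P. K = p_E p_C / (p_D).
This yields a degree-2 equation in X; solving on (0,1), X = 0.172.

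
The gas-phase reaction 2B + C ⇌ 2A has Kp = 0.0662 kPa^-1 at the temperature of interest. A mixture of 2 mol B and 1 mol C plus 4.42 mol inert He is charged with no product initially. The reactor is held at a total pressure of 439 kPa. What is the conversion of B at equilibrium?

Basis: 2 mol B initially; let X = conversion of B. Extent ξ = X.
Mole table: n_B = 2 − 2X; n_C = 1 − X; n_A = 2X; n_I = 4.42 (inert).
Total moles n_T = 7.42 − X.
y_i = n_i/n_T, p_i = y_i·P. Kp = p_A^2 / (p_B^2 p_C).
This yields a degree-3 equation in X; solving on (0,1), X = 0.574.

X = 0.574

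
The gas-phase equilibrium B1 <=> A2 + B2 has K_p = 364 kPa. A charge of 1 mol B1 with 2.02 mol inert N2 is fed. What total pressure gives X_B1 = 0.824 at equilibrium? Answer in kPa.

Basis: 1 mol B1 initially; let X = conversion of B1. Extent ξ = X.
Mole table: n_B1 = 1 − X; n_A2 = X; n_B2 = X; n_I = 2.02 (inert).
n_T = Σnᵢ = 3.02 + X.
K_p = p_A2 p_B2 / (p_B1) with p_i = (n_i/n_T)·P.
At X = 0.824: the mole-fraction product g(X) = Π y_i^ν_i = 1.004. Since K_p = g(X)·P^{1}, P = (K_p/g)^(1/1) = (364/1.004)^(1/1) = 363 kPa.

P = 363 kPa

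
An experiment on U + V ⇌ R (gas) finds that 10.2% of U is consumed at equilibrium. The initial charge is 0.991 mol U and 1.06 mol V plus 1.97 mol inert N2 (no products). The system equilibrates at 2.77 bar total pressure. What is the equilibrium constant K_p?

K_p = 0.168 bar^-1

Let X = conversion of U (basis 0.991 mol U); extent of reaction ξ = 0.991X.
Species balance: n_U = 0.991 − 0.991X; n_V = 1.06 − 0.991X; n_R = 0.991X; n_I = 1.97 (inert).
Total moles n_T = 4.02 − 0.991X.
At X = 0.102: n_U = 0.89, n_V = 0.959, n_R = 0.101, n_T = 3.92.
p_i = (n_i/n_T)·P. K_p = p_R / (p_U p_V) = 0.168 bar^-1.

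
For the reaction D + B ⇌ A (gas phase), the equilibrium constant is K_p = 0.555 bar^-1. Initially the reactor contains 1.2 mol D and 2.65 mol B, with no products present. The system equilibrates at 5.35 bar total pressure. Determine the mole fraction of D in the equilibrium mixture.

y_D = 0.139

Let X = conversion of D (basis 1.2 mol D); extent of reaction ξ = 1.2X.
At extent ξ: n_D = 1.2 − 1.2X; n_B = 2.65 − 1.2X; n_A = 1.2X.
n_T = Σnᵢ = 3.85 − 1.2X.
Mole fractions y_i = n_i/n_T; K_p = p_A / (p_D p_B) with p_i = y_i·P.
This yields a degree-2 equation in X; solving on (0,1), X = 0.644.
Then n_D = 0.427, n_T = 3.08, so y_D = 0.139.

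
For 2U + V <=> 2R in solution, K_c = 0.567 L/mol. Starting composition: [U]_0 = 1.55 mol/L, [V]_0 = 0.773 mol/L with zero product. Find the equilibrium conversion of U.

Let X = conversion of U; extent ξ = 1.55X/2 mol/L.
Concentrations: [U] = 1.55 − 1.55X; [V] = 0.773 − 0.775X; [R] = 1.55X.
K_c = [R]^2 / ([U]^2 [V]).
Setting equal to 0.567 and solving for X on (0,1) gives X = 0.348.

X = 0.348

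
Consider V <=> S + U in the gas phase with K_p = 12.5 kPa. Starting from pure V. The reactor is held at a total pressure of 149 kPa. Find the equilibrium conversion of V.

X = 0.278

Basis: 1 mol V initially; let X = conversion of V. Extent ξ = X.
Mole table: n_V = 1 − X; n_S = X; n_U = X.
n_T = Σnᵢ = 1 + X.
With p_i = (n_i/n_T)P, K_p = p_S p_U / (p_V).
Setting this equal to 12.5 kPa and taking the physical root (0 < X < 1) gives X = 0.278.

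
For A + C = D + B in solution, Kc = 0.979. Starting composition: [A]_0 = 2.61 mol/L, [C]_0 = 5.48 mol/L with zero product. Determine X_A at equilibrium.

X = 0.674

Let X = conversion of A; extent ξ = 2.61·X mol/L.
Concentrations: [A] = 2.61 − 2.61X; [C] = 5.48 − 2.61X; [D] = 2.61X; [B] = 2.61X.
Kc = [D] [B] / ([A] [C]).
Setting equal to 0.979 and solving for X on (0,1) gives X = 0.674.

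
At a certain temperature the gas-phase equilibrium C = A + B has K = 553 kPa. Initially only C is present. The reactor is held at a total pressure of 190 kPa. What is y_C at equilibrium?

y_C = 0.074

Let X = conversion of C (basis 1 mol C); extent of reaction ξ = X.
Mole table: n_C = 1 − X; n_A = X; n_B = X.
n_T = Σnᵢ = 1 + X.
y_i = n_i/n_T, p_i = y_i·P. K = p_A p_B / (p_C).
Setting this equal to 553 kPa and taking the physical root (0 < X < 1) gives X = 0.863.
Then n_C = 0.137, n_T = 1.86, so y_C = 0.074.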